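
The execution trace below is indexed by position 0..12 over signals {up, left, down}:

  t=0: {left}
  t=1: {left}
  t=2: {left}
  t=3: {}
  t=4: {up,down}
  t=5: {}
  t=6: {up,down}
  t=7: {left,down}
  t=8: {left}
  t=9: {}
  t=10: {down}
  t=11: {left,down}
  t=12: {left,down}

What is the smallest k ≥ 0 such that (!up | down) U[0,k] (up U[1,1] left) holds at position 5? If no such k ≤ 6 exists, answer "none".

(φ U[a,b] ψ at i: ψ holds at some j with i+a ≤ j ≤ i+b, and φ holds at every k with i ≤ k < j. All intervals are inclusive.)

Need earliest j ≥ 5 with (up U[1,1] left), and (!up | down) at every k in [5,j-1].
  j=5: rhs fails.
  j=6: rhs holds; lhs holds on [5,5]. k = 1.

1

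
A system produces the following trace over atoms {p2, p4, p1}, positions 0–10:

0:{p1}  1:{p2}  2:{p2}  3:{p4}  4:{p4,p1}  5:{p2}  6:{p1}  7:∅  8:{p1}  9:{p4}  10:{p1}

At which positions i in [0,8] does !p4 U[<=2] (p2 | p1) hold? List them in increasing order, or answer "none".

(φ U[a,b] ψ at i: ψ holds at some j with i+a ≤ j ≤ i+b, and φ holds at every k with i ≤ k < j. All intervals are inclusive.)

0, 1, 2, 4, 5, 6, 7, 8

Evaluate at each i in [0,8]:
  i=0: ✓ (rhs at j=0)
  i=1: ✓ (rhs at j=1)
  i=2: ✓ (rhs at j=2)
  i=3: ✗ (lhs fails at k=3 before rhs at j=4)
  i=4: ✓ (rhs at j=4)
  i=5: ✓ (rhs at j=5)
  i=6: ✓ (rhs at j=6)
  i=7: ✓ (rhs at j=8; lhs holds on [7,7])
  i=8: ✓ (rhs at j=8)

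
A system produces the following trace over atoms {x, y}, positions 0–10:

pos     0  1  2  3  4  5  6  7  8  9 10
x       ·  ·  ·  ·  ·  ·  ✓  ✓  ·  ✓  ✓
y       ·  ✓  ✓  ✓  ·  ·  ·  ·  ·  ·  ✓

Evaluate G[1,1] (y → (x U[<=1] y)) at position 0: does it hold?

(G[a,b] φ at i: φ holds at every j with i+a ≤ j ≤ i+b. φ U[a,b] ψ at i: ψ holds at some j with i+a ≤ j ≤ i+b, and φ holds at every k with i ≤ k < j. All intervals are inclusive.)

Yes

Check (y → (x U[<=1] y)) at every j in [1,1]:
  j=1: antecedent true; consequent holds → ✓
All positions satisfy it → formula holds.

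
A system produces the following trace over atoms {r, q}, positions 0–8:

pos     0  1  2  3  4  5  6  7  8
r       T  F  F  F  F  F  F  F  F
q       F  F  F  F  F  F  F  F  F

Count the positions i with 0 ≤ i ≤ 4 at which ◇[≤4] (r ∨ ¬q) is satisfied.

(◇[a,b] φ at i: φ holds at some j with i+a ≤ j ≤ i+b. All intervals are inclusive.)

5

Evaluate at each i in [0,4]:
  i=0: ✓ (witness j=0)
  i=1: ✓ (witness j=1)
  i=2: ✓ (witness j=2)
  i=3: ✓ (witness j=3)
  i=4: ✓ (witness j=4)
Positions where it holds: {0, 1, 2, 3, 4} → 5.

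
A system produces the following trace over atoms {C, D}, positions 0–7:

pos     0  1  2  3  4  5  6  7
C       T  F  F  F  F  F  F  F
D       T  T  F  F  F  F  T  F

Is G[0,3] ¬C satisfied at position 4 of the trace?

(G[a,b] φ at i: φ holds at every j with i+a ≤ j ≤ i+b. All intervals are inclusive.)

Yes

Check ¬C at every j in [4,7]:
  j=4: true
  j=5: true
  j=6: true
  j=7: true
All positions satisfy it → formula holds.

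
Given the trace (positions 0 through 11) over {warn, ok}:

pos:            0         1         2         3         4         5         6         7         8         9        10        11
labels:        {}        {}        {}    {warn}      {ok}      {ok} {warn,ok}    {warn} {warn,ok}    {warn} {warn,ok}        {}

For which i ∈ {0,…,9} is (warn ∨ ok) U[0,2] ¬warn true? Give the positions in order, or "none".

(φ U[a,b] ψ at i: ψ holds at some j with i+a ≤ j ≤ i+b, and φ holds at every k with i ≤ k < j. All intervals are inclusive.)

Evaluate at each i in [0,9]:
  i=0: ✓ (rhs at j=0)
  i=1: ✓ (rhs at j=1)
  i=2: ✓ (rhs at j=2)
  i=3: ✓ (rhs at j=4; lhs holds on [3,3])
  i=4: ✓ (rhs at j=4)
  i=5: ✓ (rhs at j=5)
  i=6: ✗ (no rhs in [6,8])
  i=7: ✗ (no rhs in [7,9])
  i=8: ✗ (no rhs in [8,10])
  i=9: ✓ (rhs at j=11; lhs holds on [9,10])

0, 1, 2, 3, 4, 5, 9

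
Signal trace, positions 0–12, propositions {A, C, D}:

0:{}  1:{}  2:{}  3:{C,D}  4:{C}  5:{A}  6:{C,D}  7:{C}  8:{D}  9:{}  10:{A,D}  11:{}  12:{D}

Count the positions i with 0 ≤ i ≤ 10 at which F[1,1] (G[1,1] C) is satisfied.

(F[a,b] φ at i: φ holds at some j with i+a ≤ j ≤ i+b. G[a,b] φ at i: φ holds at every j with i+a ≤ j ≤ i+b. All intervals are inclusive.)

4

Evaluate at each i in [0,10]:
  i=0: ✗ (none in [1,1])
  i=1: ✓ (witness j=2)
  i=2: ✓ (witness j=3)
  i=3: ✗ (none in [4,4])
  i=4: ✓ (witness j=5)
  i=5: ✓ (witness j=6)
  i=6: ✗ (none in [7,7])
  i=7: ✗ (none in [8,8])
  i=8: ✗ (none in [9,9])
  i=9: ✗ (none in [10,10])
  i=10: ✗ (none in [11,11])
Positions where it holds: {1, 2, 4, 5} → 4.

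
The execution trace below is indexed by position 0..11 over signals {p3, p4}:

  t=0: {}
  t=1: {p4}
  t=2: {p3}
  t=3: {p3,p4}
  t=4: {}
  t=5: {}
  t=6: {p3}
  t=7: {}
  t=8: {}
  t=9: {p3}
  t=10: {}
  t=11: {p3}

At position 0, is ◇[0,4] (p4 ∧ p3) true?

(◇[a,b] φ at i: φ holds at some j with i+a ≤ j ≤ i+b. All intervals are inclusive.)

Yes

Check (p4 ∧ p3) at each j in [0,4]:
  j=0: false
  j=1: false
  j=2: false
  j=3: true
  j=4: false
Found at j=3 → formula holds.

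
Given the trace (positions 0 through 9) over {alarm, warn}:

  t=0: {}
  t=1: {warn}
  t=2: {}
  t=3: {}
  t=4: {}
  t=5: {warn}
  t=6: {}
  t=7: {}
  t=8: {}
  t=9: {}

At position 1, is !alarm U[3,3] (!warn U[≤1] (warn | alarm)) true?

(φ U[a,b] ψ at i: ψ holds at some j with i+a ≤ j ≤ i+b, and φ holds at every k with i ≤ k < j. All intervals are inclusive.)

Holds

Need some j in [4,4] with (!warn U[≤1] (warn | alarm)), and !alarm at every k in [1,j-1].
  j=4: (!warn U[≤1] (warn | alarm)) holds; !alarm holds at every k in [1,3] → satisfied.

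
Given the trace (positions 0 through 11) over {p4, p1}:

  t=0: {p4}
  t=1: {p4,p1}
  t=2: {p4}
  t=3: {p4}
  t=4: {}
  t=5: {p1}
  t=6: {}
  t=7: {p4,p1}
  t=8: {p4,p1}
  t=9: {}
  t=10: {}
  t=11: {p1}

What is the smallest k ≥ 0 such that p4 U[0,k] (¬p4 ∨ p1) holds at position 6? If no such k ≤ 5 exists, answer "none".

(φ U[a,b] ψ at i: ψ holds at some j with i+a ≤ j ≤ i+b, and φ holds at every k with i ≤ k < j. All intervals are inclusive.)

Need earliest j ≥ 6 with (¬p4 ∨ p1), and p4 at every k in [6,j-1].
  j=6: rhs holds (empty prefix). k = 0.

0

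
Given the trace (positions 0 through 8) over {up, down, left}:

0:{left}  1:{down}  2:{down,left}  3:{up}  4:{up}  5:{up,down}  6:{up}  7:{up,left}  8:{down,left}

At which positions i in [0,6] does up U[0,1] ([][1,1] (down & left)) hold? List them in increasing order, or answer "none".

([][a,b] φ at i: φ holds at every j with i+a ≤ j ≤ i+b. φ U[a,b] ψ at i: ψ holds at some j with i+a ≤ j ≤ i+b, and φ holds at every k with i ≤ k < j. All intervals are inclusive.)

Evaluate at each i in [0,6]:
  i=0: ✗ (lhs fails at k=0 before rhs at j=1)
  i=1: ✓ (rhs at j=1)
  i=2: ✗ (no rhs in [2,3])
  i=3: ✗ (no rhs in [3,4])
  i=4: ✗ (no rhs in [4,5])
  i=5: ✗ (no rhs in [5,6])
  i=6: ✓ (rhs at j=7; lhs holds on [6,6])

1, 6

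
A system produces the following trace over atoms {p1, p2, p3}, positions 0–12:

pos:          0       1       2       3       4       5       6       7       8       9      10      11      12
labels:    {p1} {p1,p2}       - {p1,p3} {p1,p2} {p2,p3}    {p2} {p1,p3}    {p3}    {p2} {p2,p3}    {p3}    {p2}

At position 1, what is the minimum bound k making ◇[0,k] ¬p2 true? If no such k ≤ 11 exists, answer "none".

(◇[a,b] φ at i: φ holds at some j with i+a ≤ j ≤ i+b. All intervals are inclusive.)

Scan j = 1,2,… for ¬p2:
  j=1: fails
  j=2: holds
First hit at j=2, so smallest k = 2-1 = 1.

1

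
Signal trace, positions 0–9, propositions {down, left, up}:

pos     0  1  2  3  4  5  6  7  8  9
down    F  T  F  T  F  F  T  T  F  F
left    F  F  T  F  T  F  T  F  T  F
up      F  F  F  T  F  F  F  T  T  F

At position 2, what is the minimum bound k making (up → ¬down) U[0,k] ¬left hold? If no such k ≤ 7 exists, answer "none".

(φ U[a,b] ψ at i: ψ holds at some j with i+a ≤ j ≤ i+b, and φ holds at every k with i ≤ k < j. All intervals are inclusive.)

1

Need earliest j ≥ 2 with ¬left, and (up → ¬down) at every k in [2,j-1].
  j=2: rhs fails.
  j=3: rhs holds; lhs holds on [2,2]. k = 1.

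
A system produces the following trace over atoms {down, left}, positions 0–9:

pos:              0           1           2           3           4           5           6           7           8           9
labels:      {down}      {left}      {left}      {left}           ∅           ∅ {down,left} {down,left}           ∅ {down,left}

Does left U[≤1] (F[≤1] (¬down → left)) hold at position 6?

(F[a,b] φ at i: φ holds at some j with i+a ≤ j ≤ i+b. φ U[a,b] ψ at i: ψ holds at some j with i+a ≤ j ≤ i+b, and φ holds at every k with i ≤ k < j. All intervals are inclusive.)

Yes

Need some j in [6,7] with F[≤1] (¬down → left), and left at every k in [6,j-1].
  j=6: F[≤1] (¬down → left) holds; no prefix to check → satisfied.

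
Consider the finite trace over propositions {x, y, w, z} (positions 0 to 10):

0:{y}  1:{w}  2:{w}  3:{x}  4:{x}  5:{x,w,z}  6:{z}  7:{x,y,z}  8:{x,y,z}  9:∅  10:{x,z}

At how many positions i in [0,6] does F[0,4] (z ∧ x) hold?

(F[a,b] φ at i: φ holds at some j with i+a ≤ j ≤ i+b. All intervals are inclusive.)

Evaluate at each i in [0,6]:
  i=0: ✗ (none in [0,4])
  i=1: ✓ (witness j=5)
  i=2: ✓ (witness j=5)
  i=3: ✓ (witness j=5)
  i=4: ✓ (witness j=5)
  i=5: ✓ (witness j=5)
  i=6: ✓ (witness j=7)
Positions where it holds: {1, 2, 3, 4, 5, 6} → 6.

6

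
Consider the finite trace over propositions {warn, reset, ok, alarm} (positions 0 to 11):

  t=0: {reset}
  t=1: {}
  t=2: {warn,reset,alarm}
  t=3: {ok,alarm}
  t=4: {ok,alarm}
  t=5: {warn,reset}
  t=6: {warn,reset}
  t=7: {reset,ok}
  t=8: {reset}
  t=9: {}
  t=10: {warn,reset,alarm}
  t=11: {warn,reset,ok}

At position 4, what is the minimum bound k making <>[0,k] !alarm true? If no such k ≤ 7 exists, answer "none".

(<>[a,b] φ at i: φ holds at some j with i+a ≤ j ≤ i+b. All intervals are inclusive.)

Scan j = 4,5,… for !alarm:
  j=4: fails
  j=5: holds
First hit at j=5, so smallest k = 5-4 = 1.

1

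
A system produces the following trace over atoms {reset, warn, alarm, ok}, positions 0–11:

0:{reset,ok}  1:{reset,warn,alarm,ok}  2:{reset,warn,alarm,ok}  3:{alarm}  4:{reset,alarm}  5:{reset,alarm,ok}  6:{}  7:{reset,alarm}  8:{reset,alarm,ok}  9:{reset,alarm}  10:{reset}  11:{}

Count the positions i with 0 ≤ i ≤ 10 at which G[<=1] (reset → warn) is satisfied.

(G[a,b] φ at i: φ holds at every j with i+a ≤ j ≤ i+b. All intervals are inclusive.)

Evaluate at each i in [0,10]:
  i=0: ✗ (fails at j=0)
  i=1: ✓ (all of [1,2])
  i=2: ✓ (all of [2,3])
  i=3: ✗ (fails at j=4)
  i=4: ✗ (fails at j=4)
  i=5: ✗ (fails at j=5)
  i=6: ✗ (fails at j=7)
  i=7: ✗ (fails at j=7)
  i=8: ✗ (fails at j=8)
  i=9: ✗ (fails at j=9)
  i=10: ✗ (fails at j=10)
Positions where it holds: {1, 2} → 2.

2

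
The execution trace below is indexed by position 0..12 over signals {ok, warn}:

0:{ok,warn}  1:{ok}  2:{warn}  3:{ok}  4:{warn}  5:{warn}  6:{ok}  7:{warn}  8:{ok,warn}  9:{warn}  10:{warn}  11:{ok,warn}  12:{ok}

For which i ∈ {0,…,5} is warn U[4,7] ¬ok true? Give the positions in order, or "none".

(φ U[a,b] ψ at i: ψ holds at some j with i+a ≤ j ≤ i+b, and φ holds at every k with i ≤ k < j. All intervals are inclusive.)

Evaluate at each i in [0,5]:
  i=0: ✗ (lhs fails at k=1 before rhs at j=4)
  i=1: ✗ (lhs fails at k=1 before rhs at j=5)
  i=2: ✗ (lhs fails at k=3 before rhs at j=7)
  i=3: ✗ (lhs fails at k=3 before rhs at j=7)
  i=4: ✗ (lhs fails at k=6 before rhs at j=9)
  i=5: ✗ (lhs fails at k=6 before rhs at j=9)

none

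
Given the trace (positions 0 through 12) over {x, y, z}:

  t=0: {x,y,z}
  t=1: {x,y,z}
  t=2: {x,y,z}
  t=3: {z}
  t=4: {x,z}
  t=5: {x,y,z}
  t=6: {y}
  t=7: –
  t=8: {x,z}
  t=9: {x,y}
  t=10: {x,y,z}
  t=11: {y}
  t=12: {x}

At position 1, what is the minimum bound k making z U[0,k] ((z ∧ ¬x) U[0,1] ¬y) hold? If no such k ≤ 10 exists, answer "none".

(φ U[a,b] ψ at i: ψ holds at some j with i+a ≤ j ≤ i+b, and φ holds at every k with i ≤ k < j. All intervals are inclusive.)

2

Need earliest j ≥ 1 with ((z ∧ ¬x) U[0,1] ¬y), and z at every k in [1,j-1].
  j=1: rhs fails.
  j=2: rhs fails.
  j=3: rhs holds; lhs holds on [1,2]. k = 2.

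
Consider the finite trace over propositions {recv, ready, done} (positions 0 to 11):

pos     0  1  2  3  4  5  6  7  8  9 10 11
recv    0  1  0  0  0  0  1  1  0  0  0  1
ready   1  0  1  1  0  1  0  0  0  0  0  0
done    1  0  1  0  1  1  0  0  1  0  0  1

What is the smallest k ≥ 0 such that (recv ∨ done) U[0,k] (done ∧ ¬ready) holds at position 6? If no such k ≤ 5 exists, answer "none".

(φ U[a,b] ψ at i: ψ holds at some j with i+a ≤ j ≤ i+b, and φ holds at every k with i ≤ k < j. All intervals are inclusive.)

2

Need earliest j ≥ 6 with (done ∧ ¬ready), and (recv ∨ done) at every k in [6,j-1].
  j=6: rhs fails.
  j=7: rhs fails.
  j=8: rhs holds; lhs holds on [6,7]. k = 2.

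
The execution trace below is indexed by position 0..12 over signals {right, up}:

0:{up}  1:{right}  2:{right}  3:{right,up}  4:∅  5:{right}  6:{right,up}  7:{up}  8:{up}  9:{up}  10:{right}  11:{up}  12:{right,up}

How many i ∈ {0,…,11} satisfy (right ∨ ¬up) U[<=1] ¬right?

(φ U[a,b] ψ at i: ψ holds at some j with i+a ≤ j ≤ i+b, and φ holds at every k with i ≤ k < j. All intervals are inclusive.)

Evaluate at each i in [0,11]:
  i=0: ✓ (rhs at j=0)
  i=1: ✗ (no rhs in [1,2])
  i=2: ✗ (no rhs in [2,3])
  i=3: ✓ (rhs at j=4; lhs holds on [3,3])
  i=4: ✓ (rhs at j=4)
  i=5: ✗ (no rhs in [5,6])
  i=6: ✓ (rhs at j=7; lhs holds on [6,6])
  i=7: ✓ (rhs at j=7)
  i=8: ✓ (rhs at j=8)
  i=9: ✓ (rhs at j=9)
  i=10: ✓ (rhs at j=11; lhs holds on [10,10])
  i=11: ✓ (rhs at j=11)
Positions where it holds: {0, 3, 4, 6, 7, 8, 9, 10, 11} → 9.

9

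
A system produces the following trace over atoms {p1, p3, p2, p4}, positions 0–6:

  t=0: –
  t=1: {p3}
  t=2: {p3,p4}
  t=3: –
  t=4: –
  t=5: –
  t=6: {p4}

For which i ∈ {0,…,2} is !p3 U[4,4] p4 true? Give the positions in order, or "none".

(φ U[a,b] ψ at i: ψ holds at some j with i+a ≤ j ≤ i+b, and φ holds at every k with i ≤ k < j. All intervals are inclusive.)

none

Evaluate at each i in [0,2]:
  i=0: ✗ (no rhs in [4,4])
  i=1: ✗ (no rhs in [5,5])
  i=2: ✗ (lhs fails at k=2 before rhs at j=6)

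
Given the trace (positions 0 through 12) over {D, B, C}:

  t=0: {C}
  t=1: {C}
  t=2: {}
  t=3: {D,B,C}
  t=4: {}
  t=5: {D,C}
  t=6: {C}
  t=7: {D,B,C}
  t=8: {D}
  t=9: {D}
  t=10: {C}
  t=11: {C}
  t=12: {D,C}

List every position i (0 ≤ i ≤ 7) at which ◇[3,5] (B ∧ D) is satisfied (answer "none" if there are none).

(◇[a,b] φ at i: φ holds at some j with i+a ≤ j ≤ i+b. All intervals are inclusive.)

Evaluate at each i in [0,7]:
  i=0: ✓ (witness j=3)
  i=1: ✗ (none in [4,6])
  i=2: ✓ (witness j=7)
  i=3: ✓ (witness j=7)
  i=4: ✓ (witness j=7)
  i=5: ✗ (none in [8,10])
  i=6: ✗ (none in [9,11])
  i=7: ✗ (none in [10,12])

0, 2, 3, 4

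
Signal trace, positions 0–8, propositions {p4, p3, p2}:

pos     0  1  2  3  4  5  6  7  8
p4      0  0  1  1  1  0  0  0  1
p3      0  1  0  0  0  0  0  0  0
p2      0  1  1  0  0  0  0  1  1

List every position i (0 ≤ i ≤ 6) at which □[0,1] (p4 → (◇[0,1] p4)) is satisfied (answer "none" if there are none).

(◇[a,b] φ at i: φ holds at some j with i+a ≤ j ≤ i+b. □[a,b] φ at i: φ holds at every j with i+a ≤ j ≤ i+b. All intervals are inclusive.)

0, 1, 2, 3, 4, 5, 6

Evaluate at each i in [0,6]:
  i=0: ✓ (all of [0,1])
  i=1: ✓ (all of [1,2])
  i=2: ✓ (all of [2,3])
  i=3: ✓ (all of [3,4])
  i=4: ✓ (all of [4,5])
  i=5: ✓ (all of [5,6])
  i=6: ✓ (all of [6,7])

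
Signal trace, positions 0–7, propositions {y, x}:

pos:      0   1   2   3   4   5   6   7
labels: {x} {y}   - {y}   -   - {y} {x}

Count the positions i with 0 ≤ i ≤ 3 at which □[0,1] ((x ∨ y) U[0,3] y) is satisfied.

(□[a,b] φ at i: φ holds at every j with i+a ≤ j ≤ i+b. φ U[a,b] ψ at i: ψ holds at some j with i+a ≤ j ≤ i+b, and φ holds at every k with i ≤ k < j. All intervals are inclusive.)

1

Evaluate at each i in [0,3]:
  i=0: ✓ (all of [0,1])
  i=1: ✗ (fails at j=2)
  i=2: ✗ (fails at j=2)
  i=3: ✗ (fails at j=4)
Positions where it holds: {0} → 1.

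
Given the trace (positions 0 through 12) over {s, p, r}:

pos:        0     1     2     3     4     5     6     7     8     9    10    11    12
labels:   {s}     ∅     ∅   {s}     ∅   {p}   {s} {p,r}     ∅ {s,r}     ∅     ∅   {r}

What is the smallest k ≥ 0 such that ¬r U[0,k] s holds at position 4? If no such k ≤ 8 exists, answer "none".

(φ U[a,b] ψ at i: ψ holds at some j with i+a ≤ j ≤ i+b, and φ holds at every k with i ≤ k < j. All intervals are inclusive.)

2

Need earliest j ≥ 4 with s, and ¬r at every k in [4,j-1].
  j=4: rhs fails.
  j=5: rhs fails.
  j=6: rhs holds; lhs holds on [4,5]. k = 2.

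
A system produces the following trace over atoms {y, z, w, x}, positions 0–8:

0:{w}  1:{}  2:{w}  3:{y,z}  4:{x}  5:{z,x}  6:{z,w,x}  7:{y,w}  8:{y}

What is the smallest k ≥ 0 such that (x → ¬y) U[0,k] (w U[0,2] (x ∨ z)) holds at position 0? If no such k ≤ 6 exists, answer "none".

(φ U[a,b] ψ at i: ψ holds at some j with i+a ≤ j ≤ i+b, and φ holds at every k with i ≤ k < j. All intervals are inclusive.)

2

Need earliest j ≥ 0 with (w U[0,2] (x ∨ z)), and (x → ¬y) at every k in [0,j-1].
  j=0: rhs fails.
  j=1: rhs fails.
  j=2: rhs holds; lhs holds on [0,1]. k = 2.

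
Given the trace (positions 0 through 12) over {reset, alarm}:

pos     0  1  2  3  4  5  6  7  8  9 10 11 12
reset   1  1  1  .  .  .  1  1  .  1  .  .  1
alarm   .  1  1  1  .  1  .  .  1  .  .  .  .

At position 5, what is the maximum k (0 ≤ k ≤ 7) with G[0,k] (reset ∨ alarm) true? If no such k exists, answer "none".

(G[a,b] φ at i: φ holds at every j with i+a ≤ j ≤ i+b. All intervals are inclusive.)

(reset ∨ alarm) must hold from j=5 onward; find where it first fails.
  j=5: holds
  j=6: holds
  j=7: holds
  j=8: holds
  j=9: holds
  j=10: fails
Holds on [5,9], so largest k = 4.

4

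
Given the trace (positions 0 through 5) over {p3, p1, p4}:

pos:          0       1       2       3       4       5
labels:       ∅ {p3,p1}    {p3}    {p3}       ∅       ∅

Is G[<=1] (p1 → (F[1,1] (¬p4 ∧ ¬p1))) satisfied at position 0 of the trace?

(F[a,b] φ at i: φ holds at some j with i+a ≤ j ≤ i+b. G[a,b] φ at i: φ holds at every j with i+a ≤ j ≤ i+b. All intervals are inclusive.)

Check (p1 → (F[1,1] (¬p4 ∧ ¬p1))) at every j in [0,1]:
  j=0: antecedent false → ✓
  j=1: antecedent true; consequent holds (witness at 2) → ✓
All positions satisfy it → formula holds.

Yes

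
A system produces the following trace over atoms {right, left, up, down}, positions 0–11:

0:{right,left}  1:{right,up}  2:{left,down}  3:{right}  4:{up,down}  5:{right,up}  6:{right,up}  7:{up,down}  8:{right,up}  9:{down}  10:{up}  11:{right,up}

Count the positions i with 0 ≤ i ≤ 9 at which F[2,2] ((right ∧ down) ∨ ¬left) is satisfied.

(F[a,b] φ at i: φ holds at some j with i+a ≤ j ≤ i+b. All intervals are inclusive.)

9

Evaluate at each i in [0,9]:
  i=0: ✗ (none in [2,2])
  i=1: ✓ (witness j=3)
  i=2: ✓ (witness j=4)
  i=3: ✓ (witness j=5)
  i=4: ✓ (witness j=6)
  i=5: ✓ (witness j=7)
  i=6: ✓ (witness j=8)
  i=7: ✓ (witness j=9)
  i=8: ✓ (witness j=10)
  i=9: ✓ (witness j=11)
Positions where it holds: {1, 2, 3, 4, 5, 6, 7, 8, 9} → 9.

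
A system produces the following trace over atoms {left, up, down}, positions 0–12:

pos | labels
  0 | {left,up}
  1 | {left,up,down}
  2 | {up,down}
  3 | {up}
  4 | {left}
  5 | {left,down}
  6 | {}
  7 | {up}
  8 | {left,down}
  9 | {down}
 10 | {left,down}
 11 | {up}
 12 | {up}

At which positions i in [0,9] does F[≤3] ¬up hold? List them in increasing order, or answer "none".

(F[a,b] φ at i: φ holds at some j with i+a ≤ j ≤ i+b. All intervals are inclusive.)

Evaluate at each i in [0,9]:
  i=0: ✗ (none in [0,3])
  i=1: ✓ (witness j=4)
  i=2: ✓ (witness j=4)
  i=3: ✓ (witness j=4)
  i=4: ✓ (witness j=4)
  i=5: ✓ (witness j=5)
  i=6: ✓ (witness j=6)
  i=7: ✓ (witness j=8)
  i=8: ✓ (witness j=8)
  i=9: ✓ (witness j=9)

1, 2, 3, 4, 5, 6, 7, 8, 9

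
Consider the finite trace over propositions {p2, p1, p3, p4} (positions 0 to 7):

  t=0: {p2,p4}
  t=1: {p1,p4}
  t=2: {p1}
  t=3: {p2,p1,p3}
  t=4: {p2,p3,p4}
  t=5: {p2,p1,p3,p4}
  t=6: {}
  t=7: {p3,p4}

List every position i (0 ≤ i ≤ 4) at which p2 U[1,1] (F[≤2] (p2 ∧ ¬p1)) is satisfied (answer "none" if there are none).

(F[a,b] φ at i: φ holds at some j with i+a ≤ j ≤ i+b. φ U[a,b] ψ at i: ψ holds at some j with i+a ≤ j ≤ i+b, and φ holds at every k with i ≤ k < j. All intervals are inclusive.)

Evaluate at each i in [0,4]:
  i=0: ✗ (no rhs in [1,1])
  i=1: ✗ (lhs fails at k=1 before rhs at j=2)
  i=2: ✗ (lhs fails at k=2 before rhs at j=3)
  i=3: ✓ (rhs at j=4; lhs holds on [3,3])
  i=4: ✗ (no rhs in [5,5])

3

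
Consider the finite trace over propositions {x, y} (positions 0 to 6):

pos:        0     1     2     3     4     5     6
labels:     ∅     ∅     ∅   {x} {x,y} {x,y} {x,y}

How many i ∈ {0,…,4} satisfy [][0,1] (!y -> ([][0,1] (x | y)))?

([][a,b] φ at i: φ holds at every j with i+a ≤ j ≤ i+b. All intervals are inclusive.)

2

Evaluate at each i in [0,4]:
  i=0: ✗ (fails at j=0)
  i=1: ✗ (fails at j=1)
  i=2: ✗ (fails at j=2)
  i=3: ✓ (all of [3,4])
  i=4: ✓ (all of [4,5])
Positions where it holds: {3, 4} → 2.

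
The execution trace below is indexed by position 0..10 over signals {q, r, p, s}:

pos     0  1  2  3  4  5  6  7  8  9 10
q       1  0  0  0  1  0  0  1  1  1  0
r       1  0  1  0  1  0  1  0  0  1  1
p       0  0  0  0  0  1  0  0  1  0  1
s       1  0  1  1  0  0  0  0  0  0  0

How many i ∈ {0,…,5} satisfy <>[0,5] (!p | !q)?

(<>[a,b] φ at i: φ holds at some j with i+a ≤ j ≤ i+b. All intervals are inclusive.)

Evaluate at each i in [0,5]:
  i=0: ✓ (witness j=0)
  i=1: ✓ (witness j=1)
  i=2: ✓ (witness j=2)
  i=3: ✓ (witness j=3)
  i=4: ✓ (witness j=4)
  i=5: ✓ (witness j=5)
Positions where it holds: {0, 1, 2, 3, 4, 5} → 6.

6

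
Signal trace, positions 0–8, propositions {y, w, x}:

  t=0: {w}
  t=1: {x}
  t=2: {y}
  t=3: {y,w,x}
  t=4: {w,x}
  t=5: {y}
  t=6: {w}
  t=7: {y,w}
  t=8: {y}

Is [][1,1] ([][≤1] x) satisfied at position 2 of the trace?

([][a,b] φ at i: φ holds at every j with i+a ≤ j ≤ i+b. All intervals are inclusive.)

Check [][≤1] x at every j in [3,3]:
  j=3: holds on [3,4]
All positions satisfy it → formula holds.

Holds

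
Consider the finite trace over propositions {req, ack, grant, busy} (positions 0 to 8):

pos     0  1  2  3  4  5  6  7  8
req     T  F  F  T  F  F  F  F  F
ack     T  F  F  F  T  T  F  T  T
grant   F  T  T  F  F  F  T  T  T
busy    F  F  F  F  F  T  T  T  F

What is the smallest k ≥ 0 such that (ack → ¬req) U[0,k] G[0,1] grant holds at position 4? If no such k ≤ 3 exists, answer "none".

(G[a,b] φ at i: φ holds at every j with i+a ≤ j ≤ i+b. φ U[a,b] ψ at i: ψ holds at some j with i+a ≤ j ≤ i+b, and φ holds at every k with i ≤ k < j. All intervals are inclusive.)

Need earliest j ≥ 4 with G[0,1] grant, and (ack → ¬req) at every k in [4,j-1].
  j=4: rhs fails.
  j=5: rhs fails.
  j=6: rhs holds; lhs holds on [4,5]. k = 2.

2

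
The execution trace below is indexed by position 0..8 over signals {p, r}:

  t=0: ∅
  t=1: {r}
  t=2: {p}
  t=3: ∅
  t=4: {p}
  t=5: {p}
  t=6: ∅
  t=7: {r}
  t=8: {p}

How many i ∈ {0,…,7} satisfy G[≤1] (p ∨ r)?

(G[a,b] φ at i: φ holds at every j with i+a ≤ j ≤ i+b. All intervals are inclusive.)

3

Evaluate at each i in [0,7]:
  i=0: ✗ (fails at j=0)
  i=1: ✓ (all of [1,2])
  i=2: ✗ (fails at j=3)
  i=3: ✗ (fails at j=3)
  i=4: ✓ (all of [4,5])
  i=5: ✗ (fails at j=6)
  i=6: ✗ (fails at j=6)
  i=7: ✓ (all of [7,8])
Positions where it holds: {1, 4, 7} → 3.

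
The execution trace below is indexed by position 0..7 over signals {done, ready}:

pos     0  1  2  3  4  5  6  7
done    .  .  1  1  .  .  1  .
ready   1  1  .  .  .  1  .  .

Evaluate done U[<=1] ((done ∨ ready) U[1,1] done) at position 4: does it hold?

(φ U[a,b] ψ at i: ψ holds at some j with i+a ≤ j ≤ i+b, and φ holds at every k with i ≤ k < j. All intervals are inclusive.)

False

Need some j in [4,5] with ((done ∨ ready) U[1,1] done), and done at every k in [4,j-1].
  j=4: ((done ∨ ready) U[1,1] done) — fails.
  j=5: ((done ∨ ready) U[1,1] done) holds, but done fails at k=4 → not this j.
No j in the window works → until fails.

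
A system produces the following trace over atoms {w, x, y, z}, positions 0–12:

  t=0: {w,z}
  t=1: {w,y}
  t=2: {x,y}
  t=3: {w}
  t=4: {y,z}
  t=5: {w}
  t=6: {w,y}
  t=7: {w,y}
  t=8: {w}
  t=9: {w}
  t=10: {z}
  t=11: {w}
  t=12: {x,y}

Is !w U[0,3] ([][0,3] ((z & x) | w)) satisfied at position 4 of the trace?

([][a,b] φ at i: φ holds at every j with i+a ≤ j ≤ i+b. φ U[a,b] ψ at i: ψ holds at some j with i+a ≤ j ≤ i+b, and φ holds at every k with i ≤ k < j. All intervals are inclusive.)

Need some j in [4,7] with [][0,3] ((z & x) | w), and !w at every k in [4,j-1].
  j=4: [][0,3] ((z & x) | w) — fails at 4.
  j=5: [][0,3] ((z & x) | w) holds; !w holds at every k in [4,4] → satisfied.

Holds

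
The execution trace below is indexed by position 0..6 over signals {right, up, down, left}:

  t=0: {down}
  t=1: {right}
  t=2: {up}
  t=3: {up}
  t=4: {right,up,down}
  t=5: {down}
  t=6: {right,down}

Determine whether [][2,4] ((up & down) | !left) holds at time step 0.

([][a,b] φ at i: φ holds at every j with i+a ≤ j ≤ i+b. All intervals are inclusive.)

Check ((up & down) | !left) at every j in [2,4]:
  j=2: true
  j=3: true
  j=4: true
All positions satisfy it → formula holds.

True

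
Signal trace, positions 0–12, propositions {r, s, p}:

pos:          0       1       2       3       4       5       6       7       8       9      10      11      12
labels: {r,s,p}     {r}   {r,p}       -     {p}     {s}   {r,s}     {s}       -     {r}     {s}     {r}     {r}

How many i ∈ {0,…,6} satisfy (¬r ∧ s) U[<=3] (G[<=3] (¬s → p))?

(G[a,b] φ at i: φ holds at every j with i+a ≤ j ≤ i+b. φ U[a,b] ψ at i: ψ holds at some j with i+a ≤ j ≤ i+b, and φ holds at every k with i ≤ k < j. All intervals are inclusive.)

Evaluate at each i in [0,6]:
  i=0: ✗ (no rhs in [0,3])
  i=1: ✗ (lhs fails at k=1 before rhs at j=4)
  i=2: ✗ (lhs fails at k=2 before rhs at j=4)
  i=3: ✗ (lhs fails at k=3 before rhs at j=4)
  i=4: ✓ (rhs at j=4)
  i=5: ✗ (no rhs in [5,8])
  i=6: ✗ (no rhs in [6,9])
Positions where it holds: {4} → 1.

1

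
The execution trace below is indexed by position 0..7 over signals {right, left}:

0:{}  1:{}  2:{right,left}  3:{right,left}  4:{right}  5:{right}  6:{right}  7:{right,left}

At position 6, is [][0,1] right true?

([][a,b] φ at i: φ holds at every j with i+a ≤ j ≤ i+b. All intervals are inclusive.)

True

Check right at every j in [6,7]:
  j=6: true
  j=7: true
All positions satisfy it → formula holds.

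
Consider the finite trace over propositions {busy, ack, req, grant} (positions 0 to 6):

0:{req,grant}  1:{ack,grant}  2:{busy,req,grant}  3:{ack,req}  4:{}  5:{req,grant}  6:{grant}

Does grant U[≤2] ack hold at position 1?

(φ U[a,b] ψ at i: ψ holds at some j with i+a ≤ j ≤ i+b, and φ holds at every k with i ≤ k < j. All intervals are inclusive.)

True

Need some j in [1,3] with ack, and grant at every k in [1,j-1].
  j=1: ack holds; no prefix to check → satisfied.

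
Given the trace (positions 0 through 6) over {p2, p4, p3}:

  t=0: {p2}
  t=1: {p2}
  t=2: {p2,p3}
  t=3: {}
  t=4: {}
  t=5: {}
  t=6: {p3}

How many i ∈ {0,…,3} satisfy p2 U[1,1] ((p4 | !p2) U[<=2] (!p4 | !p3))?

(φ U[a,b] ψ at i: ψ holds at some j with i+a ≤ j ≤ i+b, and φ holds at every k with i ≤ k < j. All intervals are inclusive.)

Evaluate at each i in [0,3]:
  i=0: ✓ (rhs at j=1; lhs holds on [0,0])
  i=1: ✓ (rhs at j=2; lhs holds on [1,1])
  i=2: ✓ (rhs at j=3; lhs holds on [2,2])
  i=3: ✗ (lhs fails at k=3 before rhs at j=4)
Positions where it holds: {0, 1, 2} → 3.

3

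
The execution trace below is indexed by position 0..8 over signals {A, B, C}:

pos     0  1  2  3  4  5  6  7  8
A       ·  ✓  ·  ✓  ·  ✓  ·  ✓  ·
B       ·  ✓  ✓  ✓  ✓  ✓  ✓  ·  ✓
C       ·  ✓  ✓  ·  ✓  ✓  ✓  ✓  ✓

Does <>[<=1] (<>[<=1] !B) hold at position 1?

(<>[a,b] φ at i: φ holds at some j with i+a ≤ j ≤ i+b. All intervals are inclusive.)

False

Check <>[<=1] !B at each j in [1,2]:
  j=1: fails (none in [1,2])
  j=2: fails (none in [2,3])
No position in the window satisfies it → formula fails.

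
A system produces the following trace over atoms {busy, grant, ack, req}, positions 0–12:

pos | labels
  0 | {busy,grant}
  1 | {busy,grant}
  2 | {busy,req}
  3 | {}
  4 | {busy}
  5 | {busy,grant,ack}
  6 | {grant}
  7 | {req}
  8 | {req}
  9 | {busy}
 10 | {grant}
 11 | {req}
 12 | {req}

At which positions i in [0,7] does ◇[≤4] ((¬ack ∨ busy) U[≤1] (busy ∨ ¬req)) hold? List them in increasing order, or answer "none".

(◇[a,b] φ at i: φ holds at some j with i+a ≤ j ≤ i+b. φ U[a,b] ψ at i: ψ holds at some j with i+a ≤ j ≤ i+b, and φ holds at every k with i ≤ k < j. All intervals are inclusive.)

0, 1, 2, 3, 4, 5, 6, 7

Evaluate at each i in [0,7]:
  i=0: ✓ (witness j=0)
  i=1: ✓ (witness j=1)
  i=2: ✓ (witness j=2)
  i=3: ✓ (witness j=3)
  i=4: ✓ (witness j=4)
  i=5: ✓ (witness j=5)
  i=6: ✓ (witness j=6)
  i=7: ✓ (witness j=8)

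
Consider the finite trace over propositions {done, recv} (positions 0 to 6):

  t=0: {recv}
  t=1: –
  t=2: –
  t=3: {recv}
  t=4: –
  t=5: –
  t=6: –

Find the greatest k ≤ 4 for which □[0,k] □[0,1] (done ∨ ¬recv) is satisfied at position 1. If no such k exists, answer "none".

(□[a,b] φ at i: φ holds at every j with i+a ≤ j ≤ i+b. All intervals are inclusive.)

0

□[0,1] (done ∨ ¬recv) must hold from j=1 onward; find where it first fails.
  j=1: holds
  j=2: fails
Holds on [1,1], so largest k = 0.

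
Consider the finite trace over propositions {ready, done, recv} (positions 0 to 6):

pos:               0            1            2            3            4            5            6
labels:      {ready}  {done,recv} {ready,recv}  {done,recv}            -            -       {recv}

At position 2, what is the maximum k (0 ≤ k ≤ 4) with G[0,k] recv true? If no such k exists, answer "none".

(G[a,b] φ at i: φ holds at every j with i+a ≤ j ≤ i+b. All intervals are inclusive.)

recv must hold from j=2 onward; find where it first fails.
  j=2: holds
  j=3: holds
  j=4: fails
Holds on [2,3], so largest k = 1.

1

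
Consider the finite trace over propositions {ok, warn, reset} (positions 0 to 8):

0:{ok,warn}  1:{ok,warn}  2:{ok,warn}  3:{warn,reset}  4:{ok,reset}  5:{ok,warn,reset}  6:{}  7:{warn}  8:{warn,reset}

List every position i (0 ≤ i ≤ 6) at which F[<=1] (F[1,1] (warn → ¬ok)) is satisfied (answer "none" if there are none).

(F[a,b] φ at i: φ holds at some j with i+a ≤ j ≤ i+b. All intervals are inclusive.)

Evaluate at each i in [0,6]:
  i=0: ✗ (none in [0,1])
  i=1: ✓ (witness j=2)
  i=2: ✓ (witness j=2)
  i=3: ✓ (witness j=3)
  i=4: ✓ (witness j=5)
  i=5: ✓ (witness j=5)
  i=6: ✓ (witness j=6)

1, 2, 3, 4, 5, 6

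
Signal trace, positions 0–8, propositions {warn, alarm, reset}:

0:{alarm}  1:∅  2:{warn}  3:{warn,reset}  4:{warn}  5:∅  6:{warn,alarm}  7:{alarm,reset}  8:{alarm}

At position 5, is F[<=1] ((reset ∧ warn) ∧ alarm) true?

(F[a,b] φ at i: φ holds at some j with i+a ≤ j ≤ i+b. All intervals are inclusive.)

Check ((reset ∧ warn) ∧ alarm) at each j in [5,6]:
  j=5: false
  j=6: false
No position in the window satisfies it → formula fails.

No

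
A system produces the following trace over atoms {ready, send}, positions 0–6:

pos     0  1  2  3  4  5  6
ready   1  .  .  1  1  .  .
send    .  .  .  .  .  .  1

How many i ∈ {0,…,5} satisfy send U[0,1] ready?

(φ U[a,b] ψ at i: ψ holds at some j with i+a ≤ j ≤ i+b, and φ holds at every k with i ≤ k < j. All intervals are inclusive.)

3

Evaluate at each i in [0,5]:
  i=0: ✓ (rhs at j=0)
  i=1: ✗ (no rhs in [1,2])
  i=2: ✗ (lhs fails at k=2 before rhs at j=3)
  i=3: ✓ (rhs at j=3)
  i=4: ✓ (rhs at j=4)
  i=5: ✗ (no rhs in [5,6])
Positions where it holds: {0, 3, 4} → 3.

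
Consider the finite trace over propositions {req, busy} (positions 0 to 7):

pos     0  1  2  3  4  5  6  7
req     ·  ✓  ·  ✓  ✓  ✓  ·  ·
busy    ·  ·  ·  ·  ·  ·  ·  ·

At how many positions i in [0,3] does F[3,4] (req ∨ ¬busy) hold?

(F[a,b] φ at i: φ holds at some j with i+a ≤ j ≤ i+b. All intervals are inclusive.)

Evaluate at each i in [0,3]:
  i=0: ✓ (witness j=3)
  i=1: ✓ (witness j=4)
  i=2: ✓ (witness j=5)
  i=3: ✓ (witness j=6)
Positions where it holds: {0, 1, 2, 3} → 4.

4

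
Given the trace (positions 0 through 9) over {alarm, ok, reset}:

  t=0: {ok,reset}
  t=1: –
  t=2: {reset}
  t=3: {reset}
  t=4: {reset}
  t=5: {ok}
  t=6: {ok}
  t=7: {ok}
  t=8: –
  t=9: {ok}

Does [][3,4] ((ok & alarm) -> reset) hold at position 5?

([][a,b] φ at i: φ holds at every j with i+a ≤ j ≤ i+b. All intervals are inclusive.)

Holds

Check ((ok & alarm) -> reset) at every j in [8,9]:
  j=8: antecedent false → ✓
  j=9: antecedent false → ✓
All positions satisfy it → formula holds.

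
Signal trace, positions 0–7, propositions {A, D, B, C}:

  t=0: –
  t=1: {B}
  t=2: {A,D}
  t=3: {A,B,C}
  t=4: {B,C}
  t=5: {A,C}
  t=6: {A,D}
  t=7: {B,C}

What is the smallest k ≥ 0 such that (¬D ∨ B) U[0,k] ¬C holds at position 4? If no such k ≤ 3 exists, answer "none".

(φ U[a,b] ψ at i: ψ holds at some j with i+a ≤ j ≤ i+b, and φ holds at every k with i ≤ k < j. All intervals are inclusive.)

Need earliest j ≥ 4 with ¬C, and (¬D ∨ B) at every k in [4,j-1].
  j=4: rhs fails.
  j=5: rhs fails.
  j=6: rhs holds; lhs holds on [4,5]. k = 2.

2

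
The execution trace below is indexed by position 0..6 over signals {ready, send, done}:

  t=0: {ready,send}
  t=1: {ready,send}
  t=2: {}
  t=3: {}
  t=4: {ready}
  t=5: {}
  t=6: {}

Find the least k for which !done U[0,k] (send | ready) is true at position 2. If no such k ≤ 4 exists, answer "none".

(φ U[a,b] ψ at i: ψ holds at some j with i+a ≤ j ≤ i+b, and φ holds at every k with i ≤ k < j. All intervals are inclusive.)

2

Need earliest j ≥ 2 with (send | ready), and !done at every k in [2,j-1].
  j=2: rhs fails.
  j=3: rhs fails.
  j=4: rhs holds; lhs holds on [2,3]. k = 2.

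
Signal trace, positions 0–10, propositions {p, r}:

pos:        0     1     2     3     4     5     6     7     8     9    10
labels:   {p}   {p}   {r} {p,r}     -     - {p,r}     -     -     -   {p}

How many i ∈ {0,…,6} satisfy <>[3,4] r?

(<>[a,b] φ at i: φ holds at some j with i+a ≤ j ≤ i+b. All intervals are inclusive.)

Evaluate at each i in [0,6]:
  i=0: ✓ (witness j=3)
  i=1: ✗ (none in [4,5])
  i=2: ✓ (witness j=6)
  i=3: ✓ (witness j=6)
  i=4: ✗ (none in [7,8])
  i=5: ✗ (none in [8,9])
  i=6: ✗ (none in [9,10])
Positions where it holds: {0, 2, 3} → 3.

3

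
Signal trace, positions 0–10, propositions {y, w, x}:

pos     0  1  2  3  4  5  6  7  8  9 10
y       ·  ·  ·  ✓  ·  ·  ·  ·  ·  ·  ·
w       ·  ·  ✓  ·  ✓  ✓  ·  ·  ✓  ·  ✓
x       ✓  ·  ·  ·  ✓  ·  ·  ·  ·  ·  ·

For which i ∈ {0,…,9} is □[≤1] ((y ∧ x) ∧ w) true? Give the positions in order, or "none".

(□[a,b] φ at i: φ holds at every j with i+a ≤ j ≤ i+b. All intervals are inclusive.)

Evaluate at each i in [0,9]:
  i=0: ✗ (fails at j=0)
  i=1: ✗ (fails at j=1)
  i=2: ✗ (fails at j=2)
  i=3: ✗ (fails at j=3)
  i=4: ✗ (fails at j=4)
  i=5: ✗ (fails at j=5)
  i=6: ✗ (fails at j=6)
  i=7: ✗ (fails at j=7)
  i=8: ✗ (fails at j=8)
  i=9: ✗ (fails at j=9)

none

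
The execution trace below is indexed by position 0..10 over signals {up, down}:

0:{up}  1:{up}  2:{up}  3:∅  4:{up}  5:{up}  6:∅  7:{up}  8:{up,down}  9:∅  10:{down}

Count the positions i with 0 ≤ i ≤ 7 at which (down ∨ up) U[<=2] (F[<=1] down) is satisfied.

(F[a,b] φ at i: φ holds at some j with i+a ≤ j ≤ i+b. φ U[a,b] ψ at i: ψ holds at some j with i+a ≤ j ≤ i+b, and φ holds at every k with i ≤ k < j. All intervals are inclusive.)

1

Evaluate at each i in [0,7]:
  i=0: ✗ (no rhs in [0,2])
  i=1: ✗ (no rhs in [1,3])
  i=2: ✗ (no rhs in [2,4])
  i=3: ✗ (no rhs in [3,5])
  i=4: ✗ (no rhs in [4,6])
  i=5: ✗ (lhs fails at k=6 before rhs at j=7)
  i=6: ✗ (lhs fails at k=6 before rhs at j=7)
  i=7: ✓ (rhs at j=7)
Positions where it holds: {7} → 1.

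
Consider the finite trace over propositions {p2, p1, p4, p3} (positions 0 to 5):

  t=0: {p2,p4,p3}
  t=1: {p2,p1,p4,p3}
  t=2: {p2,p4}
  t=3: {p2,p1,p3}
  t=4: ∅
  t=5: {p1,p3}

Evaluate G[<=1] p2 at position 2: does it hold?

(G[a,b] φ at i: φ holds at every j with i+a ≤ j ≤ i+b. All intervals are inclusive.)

Yes

Check p2 at every j in [2,3]:
  j=2: true
  j=3: true
All positions satisfy it → formula holds.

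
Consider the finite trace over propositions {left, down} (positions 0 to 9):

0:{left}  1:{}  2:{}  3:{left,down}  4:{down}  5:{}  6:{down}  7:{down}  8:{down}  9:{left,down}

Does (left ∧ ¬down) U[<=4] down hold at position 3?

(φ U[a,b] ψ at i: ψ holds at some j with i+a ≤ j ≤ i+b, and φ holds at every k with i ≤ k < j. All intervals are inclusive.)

Need some j in [3,7] with down, and (left ∧ ¬down) at every k in [3,j-1].
  j=3: down holds; no prefix to check → satisfied.

Yes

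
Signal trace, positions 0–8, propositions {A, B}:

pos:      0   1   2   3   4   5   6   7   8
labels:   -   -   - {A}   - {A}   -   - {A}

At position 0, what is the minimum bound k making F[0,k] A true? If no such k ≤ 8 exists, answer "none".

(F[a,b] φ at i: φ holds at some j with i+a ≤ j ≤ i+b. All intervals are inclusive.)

Scan j = 0,1,… for A:
  j=0: fails
  j=1: fails
  j=2: fails
  j=3: holds
First hit at j=3, so smallest k = 3-0 = 3.

3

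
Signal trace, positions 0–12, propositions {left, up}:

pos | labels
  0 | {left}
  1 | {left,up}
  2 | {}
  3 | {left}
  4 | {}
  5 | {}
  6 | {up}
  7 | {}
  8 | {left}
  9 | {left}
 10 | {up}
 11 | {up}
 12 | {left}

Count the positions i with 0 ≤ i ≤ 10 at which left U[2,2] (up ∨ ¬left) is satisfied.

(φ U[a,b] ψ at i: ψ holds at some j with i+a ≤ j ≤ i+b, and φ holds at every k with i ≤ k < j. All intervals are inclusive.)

Evaluate at each i in [0,10]:
  i=0: ✓ (rhs at j=2; lhs holds on [0,1])
  i=1: ✗ (no rhs in [3,3])
  i=2: ✗ (lhs fails at k=2 before rhs at j=4)
  i=3: ✗ (lhs fails at k=4 before rhs at j=5)
  i=4: ✗ (lhs fails at k=4 before rhs at j=6)
  i=5: ✗ (lhs fails at k=5 before rhs at j=7)
  i=6: ✗ (no rhs in [8,8])
  i=7: ✗ (no rhs in [9,9])
  i=8: ✓ (rhs at j=10; lhs holds on [8,9])
  i=9: ✗ (lhs fails at k=10 before rhs at j=11)
  i=10: ✗ (no rhs in [12,12])
Positions where it holds: {0, 8} → 2.

2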